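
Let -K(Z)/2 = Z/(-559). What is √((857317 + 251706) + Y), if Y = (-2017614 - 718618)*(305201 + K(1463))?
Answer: I*√260957244083865017/559 ≈ 9.1385e+5*I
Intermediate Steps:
K(Z) = 2*Z/559 (K(Z) = -2*Z/(-559) = -2*Z*(-1)/559 = -(-2)*Z/559 = 2*Z/559)
Y = -466829321346120/559 (Y = (-2017614 - 718618)*(305201 + (2/559)*1463) = -2736232*(305201 + 2926/559) = -2736232*170610285/559 = -466829321346120/559 ≈ -8.3512e+11)
√((857317 + 251706) + Y) = √((857317 + 251706) - 466829321346120/559) = √(1109023 - 466829321346120/559) = √(-466828701402263/559) = I*√260957244083865017/559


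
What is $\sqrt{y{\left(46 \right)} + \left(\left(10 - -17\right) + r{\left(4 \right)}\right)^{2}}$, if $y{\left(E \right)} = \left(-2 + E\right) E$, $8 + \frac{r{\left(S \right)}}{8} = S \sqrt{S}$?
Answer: $\sqrt{2753} \approx 52.469$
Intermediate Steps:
$r{\left(S \right)} = -64 + 8 S^{\frac{3}{2}}$ ($r{\left(S \right)} = -64 + 8 S \sqrt{S} = -64 + 8 S^{\frac{3}{2}}$)
$y{\left(E \right)} = E \left(-2 + E\right)$
$\sqrt{y{\left(46 \right)} + \left(\left(10 - -17\right) + r{\left(4 \right)}\right)^{2}} = \sqrt{46 \left(-2 + 46\right) + \left(\left(10 - -17\right) - \left(64 - 8 \cdot 4^{\frac{3}{2}}\right)\right)^{2}} = \sqrt{46 \cdot 44 + \left(\left(10 + 17\right) + \left(-64 + 8 \cdot 8\right)\right)^{2}} = \sqrt{2024 + \left(27 + \left(-64 + 64\right)\right)^{2}} = \sqrt{2024 + \left(27 + 0\right)^{2}} = \sqrt{2024 + 27^{2}} = \sqrt{2024 + 729} = \sqrt{2753}$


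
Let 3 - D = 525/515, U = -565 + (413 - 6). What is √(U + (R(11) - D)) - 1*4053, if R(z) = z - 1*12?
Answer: -4053 + I*√1707843/103 ≈ -4053.0 + 12.688*I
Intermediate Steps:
R(z) = -12 + z (R(z) = z - 12 = -12 + z)
U = -158 (U = -565 + 407 = -158)
D = 204/103 (D = 3 - 525/515 = 3 - 1*105/103 = 3 - 105/103 = 204/103 ≈ 1.9806)
√(U + (R(11) - D)) - 1*4053 = √(-158 + ((-12 + 11) - 1*204/103)) - 1*4053 = √(-158 + (-1 - 204/103)) - 4053 = √(-158 - 307/103) - 4053 = √(-16581/103) - 4053 = I*√1707843/103 - 4053 = -4053 + I*√1707843/103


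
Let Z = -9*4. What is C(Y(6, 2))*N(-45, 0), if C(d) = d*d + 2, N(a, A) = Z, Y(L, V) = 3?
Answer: -396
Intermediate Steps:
Z = -36
N(a, A) = -36
C(d) = 2 + d² (C(d) = d² + 2 = 2 + d²)
C(Y(6, 2))*N(-45, 0) = (2 + 3²)*(-36) = (2 + 9)*(-36) = 11*(-36) = -396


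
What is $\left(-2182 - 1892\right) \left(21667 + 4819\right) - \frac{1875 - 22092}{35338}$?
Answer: $- \frac{3813110259615}{35338} \approx -1.079 \cdot 10^{8}$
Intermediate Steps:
$\left(-2182 - 1892\right) \left(21667 + 4819\right) - \frac{1875 - 22092}{35338} = \left(-4074\right) 26486 - \left(-20217\right) \frac{1}{35338} = -107903964 - - \frac{20217}{35338} = -107903964 + \frac{20217}{35338} = - \frac{3813110259615}{35338}$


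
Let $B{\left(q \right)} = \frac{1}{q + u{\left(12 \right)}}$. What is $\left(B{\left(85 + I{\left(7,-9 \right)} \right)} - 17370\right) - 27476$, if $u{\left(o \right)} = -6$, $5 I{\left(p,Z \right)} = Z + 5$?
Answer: $- \frac{17534781}{391} \approx -44846.0$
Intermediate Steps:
$I{\left(p,Z \right)} = 1 + \frac{Z}{5}$ ($I{\left(p,Z \right)} = \frac{Z + 5}{5} = \frac{5 + Z}{5} = 1 + \frac{Z}{5}$)
$B{\left(q \right)} = \frac{1}{-6 + q}$ ($B{\left(q \right)} = \frac{1}{q - 6} = \frac{1}{-6 + q}$)
$\left(B{\left(85 + I{\left(7,-9 \right)} \right)} - 17370\right) - 27476 = \left(\frac{1}{-6 + \left(85 + \left(1 + \frac{1}{5} \left(-9\right)\right)\right)} - 17370\right) - 27476 = \left(\frac{1}{-6 + \left(85 + \left(1 - \frac{9}{5}\right)\right)} - 17370\right) - 27476 = \left(\frac{1}{-6 + \left(85 - \frac{4}{5}\right)} - 17370\right) - 27476 = \left(\frac{1}{-6 + \frac{421}{5}} - 17370\right) - 27476 = \left(\frac{1}{\frac{391}{5}} - 17370\right) - 27476 = \left(\frac{5}{391} - 17370\right) - 27476 = - \frac{6791665}{391} - 27476 = - \frac{17534781}{391}$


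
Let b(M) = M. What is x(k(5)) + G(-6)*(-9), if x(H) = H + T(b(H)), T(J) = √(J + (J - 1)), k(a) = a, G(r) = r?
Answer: 62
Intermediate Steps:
T(J) = √(-1 + 2*J) (T(J) = √(J + (-1 + J)) = √(-1 + 2*J))
x(H) = H + √(-1 + 2*H)
x(k(5)) + G(-6)*(-9) = (5 + √(-1 + 2*5)) - 6*(-9) = (5 + √(-1 + 10)) + 54 = (5 + √9) + 54 = (5 + 3) + 54 = 8 + 54 = 62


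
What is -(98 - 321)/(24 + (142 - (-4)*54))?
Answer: 223/382 ≈ 0.58377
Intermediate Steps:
-(98 - 321)/(24 + (142 - (-4)*54)) = -(-223)/(24 + (142 - 1*(-216))) = -(-223)/(24 + (142 + 216)) = -(-223)/(24 + 358) = -(-223)/382 = -1*(-223/382) = 223/382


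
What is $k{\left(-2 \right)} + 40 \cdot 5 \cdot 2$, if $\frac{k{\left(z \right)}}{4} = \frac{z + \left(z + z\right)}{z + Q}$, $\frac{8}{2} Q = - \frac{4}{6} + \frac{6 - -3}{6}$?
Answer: $\frac{17776}{43} \approx 413.4$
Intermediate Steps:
$Q = \frac{5}{24}$ ($Q = \frac{- \frac{4}{6} + \frac{6 - -3}{6}}{4} = \frac{\left(-4\right) \frac{1}{6} + \left(6 + 3\right) \frac{1}{6}}{4} = \frac{- \frac{2}{3} + 9 \cdot \frac{1}{6}}{4} = \frac{- \frac{2}{3} + \frac{3}{2}}{4} = \frac{1}{4} \cdot \frac{5}{6} = \frac{5}{24} \approx 0.20833$)
$k{\left(z \right)} = \frac{12 z}{\frac{5}{24} + z}$ ($k{\left(z \right)} = 4 \frac{z + \left(z + z\right)}{z + \frac{5}{24}} = 4 \frac{z + 2 z}{\frac{5}{24} + z} = 4 \frac{3 z}{\frac{5}{24} + z} = \frac{12 z}{\frac{5}{24} + z}$)
$k{\left(-2 \right)} + 40 \cdot 5 \cdot 2 = 288 \left(-2\right) \frac{1}{5 + 24 \left(-2\right)} + 40 \cdot 5 \cdot 2 = 288 \left(-2\right) \frac{1}{5 - 48} + 40 \cdot 10 = 288 \left(-2\right) \frac{1}{-43} + 400 = 288 \left(-2\right) \left(- \frac{1}{43}\right) + 400 = \frac{576}{43} + 400 = \frac{17776}{43}$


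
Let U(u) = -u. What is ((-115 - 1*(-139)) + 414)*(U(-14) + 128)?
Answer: 62196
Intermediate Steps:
((-115 - 1*(-139)) + 414)*(U(-14) + 128) = ((-115 - 1*(-139)) + 414)*(-1*(-14) + 128) = ((-115 + 139) + 414)*(14 + 128) = (24 + 414)*142 = 438*142 = 62196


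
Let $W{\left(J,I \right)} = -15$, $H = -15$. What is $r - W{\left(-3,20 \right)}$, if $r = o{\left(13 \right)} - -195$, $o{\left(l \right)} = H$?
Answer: $195$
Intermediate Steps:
$o{\left(l \right)} = -15$
$r = 180$ ($r = -15 - -195 = -15 + 195 = 180$)
$r - W{\left(-3,20 \right)} = 180 - -15 = 180 + 15 = 195$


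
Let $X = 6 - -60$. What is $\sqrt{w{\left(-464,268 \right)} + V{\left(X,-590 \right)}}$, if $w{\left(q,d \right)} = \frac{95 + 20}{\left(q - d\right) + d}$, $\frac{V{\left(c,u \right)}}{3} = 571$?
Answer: $\frac{\sqrt{23046793}}{116} \approx 41.385$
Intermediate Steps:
$X = 66$ ($X = 6 + 60 = 66$)
$V{\left(c,u \right)} = 1713$ ($V{\left(c,u \right)} = 3 \cdot 571 = 1713$)
$w{\left(q,d \right)} = \frac{115}{q}$
$\sqrt{w{\left(-464,268 \right)} + V{\left(X,-590 \right)}} = \sqrt{\frac{115}{-464} + 1713} = \sqrt{115 \left(- \frac{1}{464}\right) + 1713} = \sqrt{- \frac{115}{464} + 1713} = \sqrt{\frac{794717}{464}} = \frac{\sqrt{23046793}}{116}$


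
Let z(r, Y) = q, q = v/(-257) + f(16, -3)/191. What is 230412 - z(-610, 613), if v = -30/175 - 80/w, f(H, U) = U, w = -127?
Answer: 50273993252933/218191715 ≈ 2.3041e+5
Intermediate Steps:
v = 2038/4445 (v = -30/175 - 80/(-127) = -30*1/175 - 80*(-1/127) = -6/35 + 80/127 = 2038/4445 ≈ 0.45849)
q = -3816353/218191715 (q = (2038/4445)/(-257) - 3/191 = (2038/4445)*(-1/257) - 3*1/191 = -2038/1142365 - 3/191 = -3816353/218191715 ≈ -0.017491)
z(r, Y) = -3816353/218191715
230412 - z(-610, 613) = 230412 - 1*(-3816353/218191715) = 230412 + 3816353/218191715 = 50273993252933/218191715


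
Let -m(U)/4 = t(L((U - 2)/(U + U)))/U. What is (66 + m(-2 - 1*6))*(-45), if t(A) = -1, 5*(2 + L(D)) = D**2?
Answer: -5895/2 ≈ -2947.5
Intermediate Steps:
L(D) = -2 + D**2/5
m(U) = 4/U (m(U) = -(-4)/U = 4/U)
(66 + m(-2 - 1*6))*(-45) = (66 + 4/(-2 - 1*6))*(-45) = (66 + 4/(-2 - 6))*(-45) = (66 + 4/(-8))*(-45) = (66 + 4*(-1/8))*(-45) = (66 - 1/2)*(-45) = (131/2)*(-45) = -5895/2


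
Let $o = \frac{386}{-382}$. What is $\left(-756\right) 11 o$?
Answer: $\frac{1604988}{191} \approx 8403.1$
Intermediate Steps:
$o = - \frac{193}{191}$ ($o = 386 \left(- \frac{1}{382}\right) = - \frac{193}{191} \approx -1.0105$)
$\left(-756\right) 11 o = \left(-756\right) 11 \left(- \frac{193}{191}\right) = \left(-8316\right) \left(- \frac{193}{191}\right) = \frac{1604988}{191}$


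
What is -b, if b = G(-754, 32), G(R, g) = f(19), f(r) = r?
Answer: -19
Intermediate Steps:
G(R, g) = 19
b = 19
-b = -1*19 = -19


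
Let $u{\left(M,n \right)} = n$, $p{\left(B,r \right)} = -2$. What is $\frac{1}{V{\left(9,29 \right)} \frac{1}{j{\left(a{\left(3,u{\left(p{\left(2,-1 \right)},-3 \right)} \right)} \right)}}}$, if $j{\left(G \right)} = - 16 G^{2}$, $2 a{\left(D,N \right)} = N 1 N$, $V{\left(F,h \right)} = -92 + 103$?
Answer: $- \frac{324}{11} \approx -29.455$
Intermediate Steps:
$V{\left(F,h \right)} = 11$
$a{\left(D,N \right)} = \frac{N^{2}}{2}$ ($a{\left(D,N \right)} = \frac{N 1 N}{2} = \frac{N N}{2} = \frac{N^{2}}{2}$)
$\frac{1}{V{\left(9,29 \right)} \frac{1}{j{\left(a{\left(3,u{\left(p{\left(2,-1 \right)},-3 \right)} \right)} \right)}}} = \frac{1}{11 \frac{1}{\left(-16\right) \left(\frac{\left(-3\right)^{2}}{2}\right)^{2}}} = \frac{1}{11 \frac{1}{\left(-16\right) \left(\frac{1}{2} \cdot 9\right)^{2}}} = \frac{1}{11 \frac{1}{\left(-16\right) \left(\frac{9}{2}\right)^{2}}} = \frac{1}{11 \frac{1}{\left(-16\right) \frac{81}{4}}} = \frac{1}{11 \frac{1}{-324}} = \frac{1}{11 \left(- \frac{1}{324}\right)} = \frac{1}{- \frac{11}{324}} = - \frac{324}{11}$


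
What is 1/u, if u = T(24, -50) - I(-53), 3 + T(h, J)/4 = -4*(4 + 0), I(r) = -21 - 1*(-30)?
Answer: -1/85 ≈ -0.011765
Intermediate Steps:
I(r) = 9 (I(r) = -21 + 30 = 9)
T(h, J) = -76 (T(h, J) = -12 + 4*(-4*(4 + 0)) = -12 + 4*(-4*4) = -12 + 4*(-16) = -12 - 64 = -76)
u = -85 (u = -76 - 1*9 = -76 - 9 = -85)
1/u = 1/(-85) = -1/85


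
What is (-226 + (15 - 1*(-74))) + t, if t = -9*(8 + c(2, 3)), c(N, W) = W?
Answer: -236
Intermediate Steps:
t = -99 (t = -9*(8 + 3) = -9*11 = -99)
(-226 + (15 - 1*(-74))) + t = (-226 + (15 - 1*(-74))) - 99 = (-226 + (15 + 74)) - 99 = (-226 + 89) - 99 = -137 - 99 = -236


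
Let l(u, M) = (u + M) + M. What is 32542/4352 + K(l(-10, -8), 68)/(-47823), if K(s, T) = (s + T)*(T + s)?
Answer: 258096523/34687616 ≈ 7.4406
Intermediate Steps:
l(u, M) = u + 2*M (l(u, M) = (M + u) + M = u + 2*M)
K(s, T) = (T + s)**2 (K(s, T) = (T + s)*(T + s) = (T + s)**2)
32542/4352 + K(l(-10, -8), 68)/(-47823) = 32542/4352 + (68 + (-10 + 2*(-8)))**2/(-47823) = 32542*(1/4352) + (68 + (-10 - 16))**2*(-1/47823) = 16271/2176 + (68 - 26)**2*(-1/47823) = 16271/2176 + 42**2*(-1/47823) = 16271/2176 + 1764*(-1/47823) = 16271/2176 - 588/15941 = 258096523/34687616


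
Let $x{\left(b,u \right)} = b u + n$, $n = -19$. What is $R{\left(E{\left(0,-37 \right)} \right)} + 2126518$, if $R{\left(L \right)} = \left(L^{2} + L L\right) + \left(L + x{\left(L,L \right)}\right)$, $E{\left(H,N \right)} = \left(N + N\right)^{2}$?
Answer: $92091703$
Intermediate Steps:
$x{\left(b,u \right)} = -19 + b u$ ($x{\left(b,u \right)} = b u - 19 = -19 + b u$)
$E{\left(H,N \right)} = 4 N^{2}$ ($E{\left(H,N \right)} = \left(2 N\right)^{2} = 4 N^{2}$)
$R{\left(L \right)} = -19 + L + 3 L^{2}$ ($R{\left(L \right)} = \left(L^{2} + L L\right) + \left(L + \left(-19 + L L\right)\right) = \left(L^{2} + L^{2}\right) + \left(L + \left(-19 + L^{2}\right)\right) = 2 L^{2} + \left(-19 + L + L^{2}\right) = -19 + L + 3 L^{2}$)
$R{\left(E{\left(0,-37 \right)} \right)} + 2126518 = \left(-19 + 4 \left(-37\right)^{2} + 3 \left(4 \left(-37\right)^{2}\right)^{2}\right) + 2126518 = \left(-19 + 4 \cdot 1369 + 3 \left(4 \cdot 1369\right)^{2}\right) + 2126518 = \left(-19 + 5476 + 3 \cdot 5476^{2}\right) + 2126518 = \left(-19 + 5476 + 3 \cdot 29986576\right) + 2126518 = \left(-19 + 5476 + 89959728\right) + 2126518 = 89965185 + 2126518 = 92091703$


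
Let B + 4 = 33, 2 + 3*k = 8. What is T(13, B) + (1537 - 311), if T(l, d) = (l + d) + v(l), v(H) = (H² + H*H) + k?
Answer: 1608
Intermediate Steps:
k = 2 (k = -⅔ + (⅓)*8 = -⅔ + 8/3 = 2)
B = 29 (B = -4 + 33 = 29)
v(H) = 2 + 2*H² (v(H) = (H² + H*H) + 2 = (H² + H²) + 2 = 2*H² + 2 = 2 + 2*H²)
T(l, d) = 2 + d + l + 2*l² (T(l, d) = (l + d) + (2 + 2*l²) = (d + l) + (2 + 2*l²) = 2 + d + l + 2*l²)
T(13, B) + (1537 - 311) = (2 + 29 + 13 + 2*13²) + (1537 - 311) = (2 + 29 + 13 + 2*169) + 1226 = (2 + 29 + 13 + 338) + 1226 = 382 + 1226 = 1608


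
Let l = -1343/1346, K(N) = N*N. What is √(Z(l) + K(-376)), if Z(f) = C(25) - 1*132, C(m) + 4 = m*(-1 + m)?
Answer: 12*√985 ≈ 376.62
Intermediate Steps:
C(m) = -4 + m*(-1 + m)
K(N) = N²
l = -1343/1346 (l = -1343*1/1346 = -1343/1346 ≈ -0.99777)
Z(f) = 464 (Z(f) = (-4 + 25² - 1*25) - 1*132 = (-4 + 625 - 25) - 132 = 596 - 132 = 464)
√(Z(l) + K(-376)) = √(464 + (-376)²) = √(464 + 141376) = √141840 = 12*√985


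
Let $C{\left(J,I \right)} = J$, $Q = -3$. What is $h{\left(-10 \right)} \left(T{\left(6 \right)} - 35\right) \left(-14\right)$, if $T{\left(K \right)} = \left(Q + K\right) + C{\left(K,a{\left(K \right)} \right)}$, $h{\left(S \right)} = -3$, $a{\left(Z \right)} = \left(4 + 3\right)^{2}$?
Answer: $-1092$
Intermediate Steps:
$a{\left(Z \right)} = 49$ ($a{\left(Z \right)} = 7^{2} = 49$)
$T{\left(K \right)} = -3 + 2 K$ ($T{\left(K \right)} = \left(-3 + K\right) + K = -3 + 2 K$)
$h{\left(-10 \right)} \left(T{\left(6 \right)} - 35\right) \left(-14\right) = - 3 \left(\left(-3 + 2 \cdot 6\right) - 35\right) \left(-14\right) = - 3 \left(\left(-3 + 12\right) - 35\right) \left(-14\right) = - 3 \left(9 - 35\right) \left(-14\right) = \left(-3\right) \left(-26\right) \left(-14\right) = 78 \left(-14\right) = -1092$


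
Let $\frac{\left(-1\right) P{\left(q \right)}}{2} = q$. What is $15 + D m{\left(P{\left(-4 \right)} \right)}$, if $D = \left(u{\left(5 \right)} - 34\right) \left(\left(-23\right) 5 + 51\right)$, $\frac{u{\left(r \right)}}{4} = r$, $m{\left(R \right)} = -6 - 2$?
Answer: $-7153$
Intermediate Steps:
$P{\left(q \right)} = - 2 q$
$m{\left(R \right)} = -8$
$u{\left(r \right)} = 4 r$
$D = 896$ ($D = \left(4 \cdot 5 - 34\right) \left(\left(-23\right) 5 + 51\right) = \left(20 - 34\right) \left(-115 + 51\right) = \left(-14\right) \left(-64\right) = 896$)
$15 + D m{\left(P{\left(-4 \right)} \right)} = 15 + 896 \left(-8\right) = 15 - 7168 = -7153$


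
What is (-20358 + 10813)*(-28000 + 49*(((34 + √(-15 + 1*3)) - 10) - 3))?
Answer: 257438195 - 935410*I*√3 ≈ 2.5744e+8 - 1.6202e+6*I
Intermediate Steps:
(-20358 + 10813)*(-28000 + 49*(((34 + √(-15 + 1*3)) - 10) - 3)) = -9545*(-28000 + 49*(((34 + √(-15 + 3)) - 10) - 3)) = -9545*(-28000 + 49*(((34 + √(-12)) - 10) - 3)) = -9545*(-28000 + 49*(((34 + 2*I*√3) - 10) - 3)) = -9545*(-28000 + 49*((24 + 2*I*√3) - 3)) = -9545*(-28000 + 49*(21 + 2*I*√3)) = -9545*(-28000 + (1029 + 98*I*√3)) = -9545*(-26971 + 98*I*√3) = 257438195 - 935410*I*√3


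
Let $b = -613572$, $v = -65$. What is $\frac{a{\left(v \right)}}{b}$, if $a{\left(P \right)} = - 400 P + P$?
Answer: $- \frac{8645}{204524} \approx -0.042269$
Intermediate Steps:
$a{\left(P \right)} = - 399 P$
$\frac{a{\left(v \right)}}{b} = \frac{\left(-399\right) \left(-65\right)}{-613572} = 25935 \left(- \frac{1}{613572}\right) = - \frac{8645}{204524}$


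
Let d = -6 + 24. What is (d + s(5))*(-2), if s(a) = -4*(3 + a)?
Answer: 28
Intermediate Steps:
d = 18
s(a) = -12 - 4*a
(d + s(5))*(-2) = (18 + (-12 - 4*5))*(-2) = (18 + (-12 - 20))*(-2) = (18 - 32)*(-2) = -14*(-2) = 28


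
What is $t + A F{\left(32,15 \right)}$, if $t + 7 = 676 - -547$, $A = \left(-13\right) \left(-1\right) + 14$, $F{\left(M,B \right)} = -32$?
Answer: $352$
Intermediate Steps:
$A = 27$ ($A = 13 + 14 = 27$)
$t = 1216$ ($t = -7 + \left(676 - -547\right) = -7 + \left(676 + 547\right) = -7 + 1223 = 1216$)
$t + A F{\left(32,15 \right)} = 1216 + 27 \left(-32\right) = 1216 - 864 = 352$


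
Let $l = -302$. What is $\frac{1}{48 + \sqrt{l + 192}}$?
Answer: $\frac{24}{1207} - \frac{i \sqrt{110}}{2414} \approx 0.019884 - 0.0043447 i$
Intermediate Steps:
$\frac{1}{48 + \sqrt{l + 192}} = \frac{1}{48 + \sqrt{-302 + 192}} = \frac{1}{48 + \sqrt{-110}} = \frac{1}{48 + i \sqrt{110}}$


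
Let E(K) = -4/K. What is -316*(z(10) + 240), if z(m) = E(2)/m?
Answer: -378884/5 ≈ -75777.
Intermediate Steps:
z(m) = -2/m (z(m) = (-4/2)/m = (-4*½)/m = -2/m)
-316*(z(10) + 240) = -316*(-2/10 + 240) = -316*(-2*⅒ + 240) = -316*(-⅕ + 240) = -316*1199/5 = -378884/5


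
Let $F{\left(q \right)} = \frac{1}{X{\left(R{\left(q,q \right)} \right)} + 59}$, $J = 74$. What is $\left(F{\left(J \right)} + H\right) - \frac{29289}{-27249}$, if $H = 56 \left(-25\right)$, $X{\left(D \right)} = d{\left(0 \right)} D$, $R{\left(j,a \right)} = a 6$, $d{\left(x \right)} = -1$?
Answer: $- \frac{4891987328}{3496955} \approx -1398.9$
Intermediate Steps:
$R{\left(j,a \right)} = 6 a$
$X{\left(D \right)} = - D$
$F{\left(q \right)} = \frac{1}{59 - 6 q}$ ($F{\left(q \right)} = \frac{1}{- 6 q + 59} = \frac{1}{59 - 6 q}$)
$H = -1400$
$\left(F{\left(J \right)} + H\right) - \frac{29289}{-27249} = \left(\frac{1}{59 - 444} - 1400\right) - \frac{29289}{-27249} = \left(\frac{1}{59 - 444} - 1400\right) - - \frac{9763}{9083} = \left(\frac{1}{-385} - 1400\right) + \frac{9763}{9083} = \left(- \frac{1}{385} - 1400\right) + \frac{9763}{9083} = - \frac{539001}{385} + \frac{9763}{9083} = - \frac{4891987328}{3496955}$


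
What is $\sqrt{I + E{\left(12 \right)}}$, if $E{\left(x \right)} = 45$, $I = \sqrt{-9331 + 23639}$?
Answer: $\sqrt{45 + 14 \sqrt{73}} \approx 12.83$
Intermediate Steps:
$I = 14 \sqrt{73}$ ($I = \sqrt{14308} = 14 \sqrt{73} \approx 119.62$)
$\sqrt{I + E{\left(12 \right)}} = \sqrt{14 \sqrt{73} + 45} = \sqrt{45 + 14 \sqrt{73}}$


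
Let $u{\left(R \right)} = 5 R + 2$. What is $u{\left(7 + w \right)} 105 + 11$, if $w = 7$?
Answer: $7571$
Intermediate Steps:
$u{\left(R \right)} = 2 + 5 R$
$u{\left(7 + w \right)} 105 + 11 = \left(2 + 5 \left(7 + 7\right)\right) 105 + 11 = \left(2 + 5 \cdot 14\right) 105 + 11 = \left(2 + 70\right) 105 + 11 = 72 \cdot 105 + 11 = 7560 + 11 = 7571$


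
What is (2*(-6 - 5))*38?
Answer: -836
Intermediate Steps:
(2*(-6 - 5))*38 = (2*(-11))*38 = -22*38 = -836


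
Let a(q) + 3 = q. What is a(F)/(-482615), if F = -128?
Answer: 131/482615 ≈ 0.00027144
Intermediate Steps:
a(q) = -3 + q
a(F)/(-482615) = (-3 - 128)/(-482615) = -131*(-1/482615) = 131/482615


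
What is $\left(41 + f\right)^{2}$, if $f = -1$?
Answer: $1600$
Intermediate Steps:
$\left(41 + f\right)^{2} = \left(41 - 1\right)^{2} = 40^{2} = 1600$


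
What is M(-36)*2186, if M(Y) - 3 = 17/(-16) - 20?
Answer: -315877/8 ≈ -39485.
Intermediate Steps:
M(Y) = -289/16 (M(Y) = 3 + (17/(-16) - 20) = 3 + (17*(-1/16) - 20) = 3 + (-17/16 - 20) = 3 - 337/16 = -289/16)
M(-36)*2186 = -289/16*2186 = -315877/8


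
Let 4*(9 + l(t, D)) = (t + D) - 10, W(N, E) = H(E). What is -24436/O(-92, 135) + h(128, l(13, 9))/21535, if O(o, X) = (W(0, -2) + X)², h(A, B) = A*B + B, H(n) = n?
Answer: -539920546/380932615 ≈ -1.4174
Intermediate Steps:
W(N, E) = E
l(t, D) = -23/2 + D/4 + t/4 (l(t, D) = -9 + ((t + D) - 10)/4 = -9 + ((D + t) - 10)/4 = -9 + (-10 + D + t)/4 = -9 + (-5/2 + D/4 + t/4) = -23/2 + D/4 + t/4)
h(A, B) = B + A*B
O(o, X) = (-2 + X)²
-24436/O(-92, 135) + h(128, l(13, 9))/21535 = -24436/(-2 + 135)² + ((-23/2 + (¼)*9 + (¼)*13)*(1 + 128))/21535 = -24436/(133²) + ((-23/2 + 9/4 + 13/4)*129)*(1/21535) = -24436/17689 - 6*129*(1/21535) = -24436*1/17689 - 774*1/21535 = -24436/17689 - 774/21535 = -539920546/380932615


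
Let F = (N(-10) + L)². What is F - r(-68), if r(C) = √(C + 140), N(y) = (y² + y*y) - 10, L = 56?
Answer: 60516 - 6*√2 ≈ 60508.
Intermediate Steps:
N(y) = -10 + 2*y² (N(y) = (y² + y²) - 10 = 2*y² - 10 = -10 + 2*y²)
r(C) = √(140 + C)
F = 60516 (F = ((-10 + 2*(-10)²) + 56)² = ((-10 + 2*100) + 56)² = ((-10 + 200) + 56)² = (190 + 56)² = 246² = 60516)
F - r(-68) = 60516 - √(140 - 68) = 60516 - √72 = 60516 - 6*√2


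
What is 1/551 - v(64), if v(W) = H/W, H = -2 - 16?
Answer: 4991/17632 ≈ 0.28306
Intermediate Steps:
H = -18
v(W) = -18/W
1/551 - v(64) = 1/551 - (-18)/64 = 1/551 - 1*(-9/32) = 1/551 + 9/32 = 4991/17632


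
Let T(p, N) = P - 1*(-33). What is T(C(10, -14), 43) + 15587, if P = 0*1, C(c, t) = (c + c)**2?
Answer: 15620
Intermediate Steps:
C(c, t) = 4*c**2 (C(c, t) = (2*c)**2 = 4*c**2)
P = 0
T(p, N) = 33 (T(p, N) = 0 - 1*(-33) = 0 + 33 = 33)
T(C(10, -14), 43) + 15587 = 33 + 15587 = 15620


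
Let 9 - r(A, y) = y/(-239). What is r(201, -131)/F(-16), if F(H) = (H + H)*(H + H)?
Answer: 505/61184 ≈ 0.0082538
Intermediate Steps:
r(A, y) = 9 + y/239 (r(A, y) = 9 - y/(-239) = 9 - y*(-1)/239 = 9 - (-1)*y/239 = 9 + y/239)
F(H) = 4*H² (F(H) = (2*H)*(2*H) = 4*H²)
r(201, -131)/F(-16) = (9 + (1/239)*(-131))/((4*(-16)²)) = (9 - 131/239)/((4*256)) = (2020/239)/1024 = (2020/239)*(1/1024) = 505/61184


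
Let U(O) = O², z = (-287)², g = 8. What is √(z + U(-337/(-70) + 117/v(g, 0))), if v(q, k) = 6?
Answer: √101626226/35 ≈ 288.03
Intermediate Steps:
z = 82369
√(z + U(-337/(-70) + 117/v(g, 0))) = √(82369 + (-337/(-70) + 117/6)²) = √(82369 + (-337*(-1/70) + 117*(⅙))²) = √(82369 + (337/70 + 39/2)²) = √(82369 + (851/35)²) = √(82369 + 724201/1225) = √(101626226/1225) = √101626226/35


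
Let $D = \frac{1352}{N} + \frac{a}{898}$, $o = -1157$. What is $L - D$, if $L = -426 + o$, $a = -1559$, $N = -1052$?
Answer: $- \frac{373149901}{236174} \approx -1580.0$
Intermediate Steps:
$D = - \frac{713541}{236174}$ ($D = \frac{1352}{-1052} - \frac{1559}{898} = 1352 \left(- \frac{1}{1052}\right) - \frac{1559}{898} = - \frac{338}{263} - \frac{1559}{898} = - \frac{713541}{236174} \approx -3.0213$)
$L = -1583$ ($L = -426 - 1157 = -1583$)
$L - D = -1583 - - \frac{713541}{236174} = -1583 + \frac{713541}{236174} = - \frac{373149901}{236174}$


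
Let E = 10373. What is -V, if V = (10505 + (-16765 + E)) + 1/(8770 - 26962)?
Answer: -74823695/18192 ≈ -4113.0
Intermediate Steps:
V = 74823695/18192 (V = (10505 + (-16765 + 10373)) + 1/(8770 - 26962) = (10505 - 6392) + 1/(-18192) = 4113 - 1/18192 = 74823695/18192 ≈ 4113.0)
-V = -1*74823695/18192 = -74823695/18192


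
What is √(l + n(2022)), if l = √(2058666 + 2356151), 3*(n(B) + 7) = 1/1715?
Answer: √(-3781470 + 540225*√4414817)/735 ≈ 45.762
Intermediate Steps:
n(B) = -36014/5145 (n(B) = -7 + (⅓)/1715 = -7 + (⅓)*(1/1715) = -7 + 1/5145 = -36014/5145)
l = √4414817 ≈ 2101.1
√(l + n(2022)) = √(√4414817 - 36014/5145) = √(-36014/5145 + √4414817)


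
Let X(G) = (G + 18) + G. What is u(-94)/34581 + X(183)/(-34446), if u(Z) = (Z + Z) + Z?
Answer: -1277382/66176507 ≈ -0.019303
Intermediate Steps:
u(Z) = 3*Z (u(Z) = 2*Z + Z = 3*Z)
X(G) = 18 + 2*G (X(G) = (18 + G) + G = 18 + 2*G)
u(-94)/34581 + X(183)/(-34446) = (3*(-94))/34581 + (18 + 2*183)/(-34446) = -282*1/34581 + (18 + 366)*(-1/34446) = -94/11527 + 384*(-1/34446) = -94/11527 - 64/5741 = -1277382/66176507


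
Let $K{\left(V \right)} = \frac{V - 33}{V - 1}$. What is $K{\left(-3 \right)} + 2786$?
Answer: $2795$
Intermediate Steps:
$K{\left(V \right)} = \frac{-33 + V}{-1 + V}$
$K{\left(-3 \right)} + 2786 = \frac{-33 - 3}{-1 - 3} + 2786 = \frac{1}{-4} \left(-36\right) + 2786 = \left(- \frac{1}{4}\right) \left(-36\right) + 2786 = 9 + 2786 = 2795$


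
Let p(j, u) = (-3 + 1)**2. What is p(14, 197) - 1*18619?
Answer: -18615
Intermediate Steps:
p(j, u) = 4 (p(j, u) = (-2)**2 = 4)
p(14, 197) - 1*18619 = 4 - 1*18619 = 4 - 18619 = -18615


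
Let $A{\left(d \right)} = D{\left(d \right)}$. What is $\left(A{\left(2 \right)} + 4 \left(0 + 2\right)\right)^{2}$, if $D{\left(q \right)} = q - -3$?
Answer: $169$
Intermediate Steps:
$D{\left(q \right)} = 3 + q$ ($D{\left(q \right)} = q + 3 = 3 + q$)
$A{\left(d \right)} = 3 + d$
$\left(A{\left(2 \right)} + 4 \left(0 + 2\right)\right)^{2} = \left(\left(3 + 2\right) + 4 \left(0 + 2\right)\right)^{2} = \left(5 + 4 \cdot 2\right)^{2} = \left(5 + 8\right)^{2} = 13^{2} = 169$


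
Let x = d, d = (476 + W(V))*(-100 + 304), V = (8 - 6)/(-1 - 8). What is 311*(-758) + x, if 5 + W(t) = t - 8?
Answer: -423994/3 ≈ -1.4133e+5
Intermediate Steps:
V = -2/9 (V = 2/(-9) = 2*(-⅑) = -2/9 ≈ -0.22222)
W(t) = -13 + t (W(t) = -5 + (t - 8) = -5 + (-8 + t) = -13 + t)
d = 283220/3 (d = (476 + (-13 - 2/9))*(-100 + 304) = (476 - 119/9)*204 = (4165/9)*204 = 283220/3 ≈ 94407.)
x = 283220/3 ≈ 94407.
311*(-758) + x = 311*(-758) + 283220/3 = -235738 + 283220/3 = -423994/3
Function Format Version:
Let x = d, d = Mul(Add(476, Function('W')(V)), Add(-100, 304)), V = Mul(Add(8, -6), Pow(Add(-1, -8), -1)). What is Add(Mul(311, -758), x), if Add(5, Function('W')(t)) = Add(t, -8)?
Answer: Rational(-423994, 3) ≈ -1.4133e+5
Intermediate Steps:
V = Rational(-2, 9) (V = Mul(2, Pow(-9, -1)) = Mul(2, Rational(-1, 9)) = Rational(-2, 9) ≈ -0.22222)
Function('W')(t) = Add(-13, t) (Function('W')(t) = Add(-5, Add(t, -8)) = Add(-5, Add(-8, t)) = Add(-13, t))
d = Rational(283220, 3) (d = Mul(Add(476, Add(-13, Rational(-2, 9))), Add(-100, 304)) = Mul(Add(476, Rational(-119, 9)), 204) = Mul(Rational(4165, 9), 204) = Rational(283220, 3) ≈ 94407.)
x = Rational(283220, 3) ≈ 94407.
Add(Mul(311, -758), x) = Add(Mul(311, -758), Rational(283220, 3)) = Add(-235738, Rational(283220, 3)) = Rational(-423994, 3)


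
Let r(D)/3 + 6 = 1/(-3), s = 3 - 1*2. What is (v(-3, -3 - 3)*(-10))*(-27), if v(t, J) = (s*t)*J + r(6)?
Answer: -270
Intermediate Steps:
s = 1 (s = 3 - 2 = 1)
r(D) = -19 (r(D) = -18 + 3/(-3) = -18 + 3*(-⅓) = -18 - 1 = -19)
v(t, J) = -19 + J*t (v(t, J) = (1*t)*J - 19 = t*J - 19 = J*t - 19 = -19 + J*t)
(v(-3, -3 - 3)*(-10))*(-27) = ((-19 + (-3 - 3)*(-3))*(-10))*(-27) = ((-19 - 6*(-3))*(-10))*(-27) = ((-19 + 18)*(-10))*(-27) = -1*(-10)*(-27) = 10*(-27) = -270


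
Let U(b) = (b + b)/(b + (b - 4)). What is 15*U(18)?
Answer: 135/8 ≈ 16.875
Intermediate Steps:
U(b) = 2*b/(-4 + 2*b) (U(b) = (2*b)/(b + (-4 + b)) = (2*b)/(-4 + 2*b) = 2*b/(-4 + 2*b))
15*U(18) = 15*(18/(-2 + 18)) = 15*(18/16) = 15*(18*(1/16)) = 15*(9/8) = 135/8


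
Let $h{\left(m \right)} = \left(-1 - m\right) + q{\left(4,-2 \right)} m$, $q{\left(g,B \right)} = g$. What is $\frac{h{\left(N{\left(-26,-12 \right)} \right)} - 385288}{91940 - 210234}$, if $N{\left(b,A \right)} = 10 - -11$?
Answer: $\frac{192613}{59147} \approx 3.2565$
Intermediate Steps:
$N{\left(b,A \right)} = 21$ ($N{\left(b,A \right)} = 10 + 11 = 21$)
$h{\left(m \right)} = -1 + 3 m$ ($h{\left(m \right)} = \left(-1 - m\right) + 4 m = -1 + 3 m$)
$\frac{h{\left(N{\left(-26,-12 \right)} \right)} - 385288}{91940 - 210234} = \frac{\left(-1 + 3 \cdot 21\right) - 385288}{91940 - 210234} = \frac{\left(-1 + 63\right) - 385288}{-118294} = \left(62 - 385288\right) \left(- \frac{1}{118294}\right) = \left(-385226\right) \left(- \frac{1}{118294}\right) = \frac{192613}{59147}$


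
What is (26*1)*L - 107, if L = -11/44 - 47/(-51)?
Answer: -9133/102 ≈ -89.539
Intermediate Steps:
L = 137/204 (L = -11*1/44 - 47*(-1/51) = -1/4 + 47/51 = 137/204 ≈ 0.67157)
(26*1)*L - 107 = (26*1)*(137/204) - 107 = 26*(137/204) - 107 = 1781/102 - 107 = -9133/102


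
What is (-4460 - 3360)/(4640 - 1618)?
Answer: -3910/1511 ≈ -2.5877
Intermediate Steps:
(-4460 - 3360)/(4640 - 1618) = -7820/3022 = -7820*1/3022 = -3910/1511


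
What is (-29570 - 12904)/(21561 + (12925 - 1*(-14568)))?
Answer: -21237/24527 ≈ -0.86586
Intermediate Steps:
(-29570 - 12904)/(21561 + (12925 - 1*(-14568))) = -42474/(21561 + (12925 + 14568)) = -42474/(21561 + 27493) = -42474/49054 = -42474*1/49054 = -21237/24527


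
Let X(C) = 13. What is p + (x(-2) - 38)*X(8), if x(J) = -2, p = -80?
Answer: -600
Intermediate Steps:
p + (x(-2) - 38)*X(8) = -80 + (-2 - 38)*13 = -80 - 40*13 = -80 - 520 = -600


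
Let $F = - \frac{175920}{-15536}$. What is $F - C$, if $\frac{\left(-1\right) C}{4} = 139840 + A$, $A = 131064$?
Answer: $\frac{1052202131}{971} \approx 1.0836 \cdot 10^{6}$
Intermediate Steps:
$F = \frac{10995}{971}$ ($F = \left(-175920\right) \left(- \frac{1}{15536}\right) = \frac{10995}{971} \approx 11.323$)
$C = -1083616$ ($C = - 4 \left(139840 + 131064\right) = \left(-4\right) 270904 = -1083616$)
$F - C = \frac{10995}{971} - -1083616 = \frac{10995}{971} + 1083616 = \frac{1052202131}{971}$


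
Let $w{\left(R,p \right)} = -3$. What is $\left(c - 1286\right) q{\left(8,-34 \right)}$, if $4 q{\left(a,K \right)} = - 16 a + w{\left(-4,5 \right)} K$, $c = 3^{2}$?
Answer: $\frac{16601}{2} \approx 8300.5$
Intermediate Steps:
$c = 9$
$q{\left(a,K \right)} = - 4 a - \frac{3 K}{4}$ ($q{\left(a,K \right)} = \frac{- 16 a - 3 K}{4} = - 4 a - \frac{3 K}{4}$)
$\left(c - 1286\right) q{\left(8,-34 \right)} = \left(9 - 1286\right) \left(\left(-4\right) 8 - - \frac{51}{2}\right) = - 1277 \left(-32 + \frac{51}{2}\right) = \left(-1277\right) \left(- \frac{13}{2}\right) = \frac{16601}{2}$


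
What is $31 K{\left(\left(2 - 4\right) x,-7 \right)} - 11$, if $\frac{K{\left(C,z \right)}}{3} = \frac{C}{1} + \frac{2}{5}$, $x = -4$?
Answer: $\frac{3851}{5} \approx 770.2$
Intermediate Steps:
$K{\left(C,z \right)} = \frac{6}{5} + 3 C$ ($K{\left(C,z \right)} = 3 \left(\frac{C}{1} + \frac{2}{5}\right) = 3 \left(C 1 + 2 \cdot \frac{1}{5}\right) = 3 \left(C + \frac{2}{5}\right) = 3 \left(\frac{2}{5} + C\right) = \frac{6}{5} + 3 C$)
$31 K{\left(\left(2 - 4\right) x,-7 \right)} - 11 = 31 \left(\frac{6}{5} + 3 \left(2 - 4\right) \left(-4\right)\right) - 11 = 31 \left(\frac{6}{5} + 3 \left(\left(-2\right) \left(-4\right)\right)\right) - 11 = 31 \left(\frac{6}{5} + 3 \cdot 8\right) - 11 = 31 \left(\frac{6}{5} + 24\right) - 11 = 31 \cdot \frac{126}{5} - 11 = \frac{3906}{5} - 11 = \frac{3851}{5}$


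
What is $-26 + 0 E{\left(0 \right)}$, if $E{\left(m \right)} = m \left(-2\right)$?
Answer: $-26$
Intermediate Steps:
$E{\left(m \right)} = - 2 m$
$-26 + 0 E{\left(0 \right)} = -26 + 0 \left(\left(-2\right) 0\right) = -26 + 0 \cdot 0 = -26 + 0 = -26$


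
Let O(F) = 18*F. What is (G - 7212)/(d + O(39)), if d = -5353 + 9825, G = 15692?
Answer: 4240/2587 ≈ 1.6390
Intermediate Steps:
d = 4472
(G - 7212)/(d + O(39)) = (15692 - 7212)/(4472 + 18*39) = 8480/(4472 + 702) = 8480/5174 = 8480*(1/5174) = 4240/2587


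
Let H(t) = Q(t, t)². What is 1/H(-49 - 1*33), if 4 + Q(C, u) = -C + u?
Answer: 1/16 ≈ 0.062500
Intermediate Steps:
Q(C, u) = -4 + u - C (Q(C, u) = -4 + (-C + u) = -4 + (u - C) = -4 + u - C)
H(t) = 16 (H(t) = (-4 + t - t)² = (-4)² = 16)
1/H(-49 - 1*33) = 1/16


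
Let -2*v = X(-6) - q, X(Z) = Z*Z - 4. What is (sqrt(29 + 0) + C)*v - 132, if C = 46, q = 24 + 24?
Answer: 236 + 8*sqrt(29) ≈ 279.08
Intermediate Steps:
q = 48
X(Z) = -4 + Z**2 (X(Z) = Z**2 - 4 = -4 + Z**2)
v = 8 (v = -((-4 + (-6)**2) - 1*48)/2 = -((-4 + 36) - 48)/2 = -(32 - 48)/2 = -1/2*(-16) = 8)
(sqrt(29 + 0) + C)*v - 132 = (sqrt(29 + 0) + 46)*8 - 132 = (sqrt(29) + 46)*8 - 132 = (46 + sqrt(29))*8 - 132 = (368 + 8*sqrt(29)) - 132 = 236 + 8*sqrt(29)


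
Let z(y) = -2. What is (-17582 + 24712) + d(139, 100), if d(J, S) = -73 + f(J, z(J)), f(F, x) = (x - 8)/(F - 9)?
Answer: 91740/13 ≈ 7056.9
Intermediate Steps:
f(F, x) = (-8 + x)/(-9 + F)
d(J, S) = -73 - 10/(-9 + J) (d(J, S) = -73 + (-8 - 2)/(-9 + J) = -73 - 10/(-9 + J))
(-17582 + 24712) + d(139, 100) = (-17582 + 24712) + (647 - 73*139)/(-9 + 139) = 7130 + (647 - 10147)/130 = 7130 + (1/130)*(-9500) = 7130 - 950/13 = 91740/13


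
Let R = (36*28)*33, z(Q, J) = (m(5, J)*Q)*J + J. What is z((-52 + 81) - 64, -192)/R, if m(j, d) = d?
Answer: -2444/63 ≈ -38.794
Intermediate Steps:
z(Q, J) = J + Q*J² (z(Q, J) = (J*Q)*J + J = Q*J² + J = J + Q*J²)
R = 33264 (R = 1008*33 = 33264)
z((-52 + 81) - 64, -192)/R = -192*(1 - 192*((-52 + 81) - 64))/33264 = -192*(1 - 192*(29 - 64))*(1/33264) = -192*(1 - 192*(-35))*(1/33264) = -192*(1 + 6720)*(1/33264) = -192*6721*(1/33264) = -1290432*1/33264 = -2444/63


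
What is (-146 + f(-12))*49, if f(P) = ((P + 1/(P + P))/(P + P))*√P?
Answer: -7154 + 14161*I*√3/288 ≈ -7154.0 + 85.165*I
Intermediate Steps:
f(P) = (P + 1/(2*P))/(2*√P) (f(P) = ((P + 1/(2*P))/((2*P)))*√P = ((P + 1/(2*P))*(1/(2*P)))*√P = ((P + 1/(2*P))/(2*P))*√P = (P + 1/(2*P))/(2*√P))
(-146 + f(-12))*49 = (-146 + (1 + 2*(-12)²)/(4*(-12)^(3/2)))*49 = (-146 + (I*√3/72)*(1 + 2*144)/4)*49 = (-146 + (I*√3/72)*(1 + 288)/4)*49 = (-146 + (¼)*(I*√3/72)*289)*49 = (-146 + 289*I*√3/288)*49 = -7154 + 14161*I*√3/288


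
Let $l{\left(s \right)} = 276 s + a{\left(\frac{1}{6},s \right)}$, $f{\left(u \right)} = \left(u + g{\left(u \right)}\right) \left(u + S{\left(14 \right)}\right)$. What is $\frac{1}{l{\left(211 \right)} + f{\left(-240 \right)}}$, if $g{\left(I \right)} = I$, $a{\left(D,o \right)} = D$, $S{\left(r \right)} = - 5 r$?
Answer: $\frac{6}{1242217} \approx 4.8301 \cdot 10^{-6}$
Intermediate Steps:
$f{\left(u \right)} = 2 u \left(-70 + u\right)$ ($f{\left(u \right)} = \left(u + u\right) \left(u - 70\right) = 2 u \left(u - 70\right) = 2 u \left(-70 + u\right)$)
$l{\left(s \right)} = \frac{1}{6} + 276 s$ ($l{\left(s \right)} = 276 s + \frac{1}{6} = \frac{1}{6} + 276 s$)
$\frac{1}{l{\left(211 \right)} + f{\left(-240 \right)}} = \frac{1}{\left(\frac{1}{6} + 276 \cdot 211\right) + 2 \left(-240\right) \left(-70 - 240\right)} = \frac{1}{\left(\frac{1}{6} + 58236\right) + 2 \left(-240\right) \left(-310\right)} = \frac{1}{\frac{349417}{6} + 148800} = \frac{1}{\frac{1242217}{6}} = \frac{6}{1242217}$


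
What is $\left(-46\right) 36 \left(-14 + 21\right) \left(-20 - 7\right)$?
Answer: $312984$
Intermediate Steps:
$\left(-46\right) 36 \left(-14 + 21\right) \left(-20 - 7\right) = - 1656 \cdot 7 \left(-27\right) = \left(-1656\right) \left(-189\right) = 312984$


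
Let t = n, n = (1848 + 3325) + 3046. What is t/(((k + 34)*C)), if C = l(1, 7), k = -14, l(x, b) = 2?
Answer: 8219/40 ≈ 205.48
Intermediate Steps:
n = 8219 (n = 5173 + 3046 = 8219)
C = 2
t = 8219
t/(((k + 34)*C)) = 8219/(((-14 + 34)*2)) = 8219/((20*2)) = 8219/40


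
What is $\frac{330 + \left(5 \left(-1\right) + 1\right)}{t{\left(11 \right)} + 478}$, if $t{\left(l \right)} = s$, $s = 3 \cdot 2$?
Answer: $\frac{163}{242} \approx 0.67355$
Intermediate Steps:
$s = 6$
$t{\left(l \right)} = 6$
$\frac{330 + \left(5 \left(-1\right) + 1\right)}{t{\left(11 \right)} + 478} = \frac{330 + \left(5 \left(-1\right) + 1\right)}{6 + 478} = \frac{330 + \left(-5 + 1\right)}{484} = \left(330 - 4\right) \frac{1}{484} = 326 \cdot \frac{1}{484} = \frac{163}{242}$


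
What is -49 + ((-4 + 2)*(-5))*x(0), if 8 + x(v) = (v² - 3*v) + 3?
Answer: -99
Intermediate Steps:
x(v) = -5 + v² - 3*v (x(v) = -8 + ((v² - 3*v) + 3) = -8 + (3 + v² - 3*v) = -5 + v² - 3*v)
-49 + ((-4 + 2)*(-5))*x(0) = -49 + ((-4 + 2)*(-5))*(-5 + 0² - 3*0) = -49 + (-2*(-5))*(-5 + 0 + 0) = -49 + 10*(-5) = -49 - 50 = -99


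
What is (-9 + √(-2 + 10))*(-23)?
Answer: 207 - 46*√2 ≈ 141.95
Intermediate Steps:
(-9 + √(-2 + 10))*(-23) = (-9 + √8)*(-23) = (-9 + 2*√2)*(-23) = 207 - 46*√2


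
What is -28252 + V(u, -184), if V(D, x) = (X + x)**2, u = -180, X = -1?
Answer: 5973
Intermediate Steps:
V(D, x) = (-1 + x)**2
-28252 + V(u, -184) = -28252 + (-1 - 184)**2 = -28252 + (-185)**2 = -28252 + 34225 = 5973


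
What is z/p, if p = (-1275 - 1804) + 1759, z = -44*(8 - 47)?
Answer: -13/10 ≈ -1.3000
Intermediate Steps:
z = 1716 (z = -44*(-39) = 1716)
p = -1320 (p = -3079 + 1759 = -1320)
z/p = 1716/(-1320) = 1716*(-1/1320) = -13/10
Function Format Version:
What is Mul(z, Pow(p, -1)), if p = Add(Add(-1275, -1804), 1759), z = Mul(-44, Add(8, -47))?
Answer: Rational(-13, 10) ≈ -1.3000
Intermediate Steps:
z = 1716 (z = Mul(-44, -39) = 1716)
p = -1320 (p = Add(-3079, 1759) = -1320)
Mul(z, Pow(p, -1)) = Mul(1716, Pow(-1320, -1)) = Mul(1716, Rational(-1, 1320)) = Rational(-13, 10)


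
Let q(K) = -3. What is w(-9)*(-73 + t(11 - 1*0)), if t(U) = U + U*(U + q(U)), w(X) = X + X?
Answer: -468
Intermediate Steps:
w(X) = 2*X
t(U) = U + U*(-3 + U) (t(U) = U + U*(U - 3) = U + U*(-3 + U))
w(-9)*(-73 + t(11 - 1*0)) = (2*(-9))*(-73 + (11 - 1*0)*(-2 + (11 - 1*0))) = -18*(-73 + (11 + 0)*(-2 + (11 + 0))) = -18*(-73 + 11*(-2 + 11)) = -18*(-73 + 11*9) = -18*(-73 + 99) = -18*26 = -468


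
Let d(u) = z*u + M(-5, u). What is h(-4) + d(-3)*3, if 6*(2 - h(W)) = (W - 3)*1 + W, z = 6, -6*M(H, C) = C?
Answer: -146/3 ≈ -48.667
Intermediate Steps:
M(H, C) = -C/6
d(u) = 35*u/6 (d(u) = 6*u - u/6 = 35*u/6)
h(W) = 5/2 - W/3 (h(W) = 2 - ((W - 3)*1 + W)/6 = 2 - ((-3 + W)*1 + W)/6 = 2 - ((-3 + W) + W)/6 = 2 - (-3 + 2*W)/6 = 2 + (½ - W/3) = 5/2 - W/3)
h(-4) + d(-3)*3 = (5/2 - ⅓*(-4)) + ((35/6)*(-3))*3 = (5/2 + 4/3) - 35/2*3 = 23/6 - 105/2 = -146/3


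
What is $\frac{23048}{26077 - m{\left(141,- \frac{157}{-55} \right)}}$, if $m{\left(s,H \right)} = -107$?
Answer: $\frac{2881}{3273} \approx 0.88023$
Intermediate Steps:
$\frac{23048}{26077 - m{\left(141,- \frac{157}{-55} \right)}} = \frac{23048}{26077 - -107} = \frac{23048}{26077 + 107} = \frac{23048}{26184} = 23048 \cdot \frac{1}{26184} = \frac{2881}{3273}$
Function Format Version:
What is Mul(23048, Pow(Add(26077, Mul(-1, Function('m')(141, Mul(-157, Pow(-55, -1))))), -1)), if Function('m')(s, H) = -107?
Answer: Rational(2881, 3273) ≈ 0.88023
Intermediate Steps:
Mul(23048, Pow(Add(26077, Mul(-1, Function('m')(141, Mul(-157, Pow(-55, -1))))), -1)) = Mul(23048, Pow(Add(26077, Mul(-1, -107)), -1)) = Mul(23048, Pow(Add(26077, 107), -1)) = Mul(23048, Pow(26184, -1)) = Mul(23048, Rational(1, 26184)) = Rational(2881, 3273)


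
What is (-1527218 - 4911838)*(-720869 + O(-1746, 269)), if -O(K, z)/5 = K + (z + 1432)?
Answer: 4640267072064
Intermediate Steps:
O(K, z) = -7160 - 5*K - 5*z (O(K, z) = -5*(K + (z + 1432)) = -5*(K + (1432 + z)) = -5*(1432 + K + z) = -7160 - 5*K - 5*z)
(-1527218 - 4911838)*(-720869 + O(-1746, 269)) = (-1527218 - 4911838)*(-720869 + (-7160 - 5*(-1746) - 5*269)) = -6439056*(-720869 + (-7160 + 8730 - 1345)) = -6439056*(-720869 + 225) = -6439056*(-720644) = 4640267072064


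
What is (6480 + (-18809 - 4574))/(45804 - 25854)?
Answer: -16903/19950 ≈ -0.84727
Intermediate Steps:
(6480 + (-18809 - 4574))/(45804 - 25854) = (6480 - 23383)/19950 = -16903*1/19950 = -16903/19950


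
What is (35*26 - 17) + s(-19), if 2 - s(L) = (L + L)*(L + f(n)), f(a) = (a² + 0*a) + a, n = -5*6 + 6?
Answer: 21149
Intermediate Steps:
n = -24 (n = -30 + 6 = -24)
f(a) = a + a² (f(a) = (a² + 0) + a = a² + a = a + a²)
s(L) = 2 - 2*L*(552 + L) (s(L) = 2 - (L + L)*(L - 24*(1 - 24)) = 2 - 2*L*(L - 24*(-23)) = 2 - 2*L*(L + 552) = 2 - 2*L*(552 + L))
(35*26 - 17) + s(-19) = (35*26 - 17) + (2 - 1104*(-19) - 2*(-19)²) = (910 - 17) + (2 + 20976 - 2*361) = 893 + (2 + 20976 - 722) = 893 + 20256 = 21149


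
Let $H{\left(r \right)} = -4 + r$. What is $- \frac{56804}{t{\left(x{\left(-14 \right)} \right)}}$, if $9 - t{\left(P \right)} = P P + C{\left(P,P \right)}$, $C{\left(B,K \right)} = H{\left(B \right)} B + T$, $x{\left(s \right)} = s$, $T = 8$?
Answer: $\frac{56804}{447} \approx 127.08$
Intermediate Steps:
$C{\left(B,K \right)} = 8 + B \left(-4 + B\right)$ ($C{\left(B,K \right)} = \left(-4 + B\right) B + 8 = B \left(-4 + B\right) + 8 = 8 + B \left(-4 + B\right)$)
$t{\left(P \right)} = 1 - P^{2} - P \left(-4 + P\right)$ ($t{\left(P \right)} = 9 - \left(P P + \left(8 + P \left(-4 + P\right)\right)\right) = 9 - \left(P^{2} + \left(8 + P \left(-4 + P\right)\right)\right) = 9 - \left(8 + P^{2} + P \left(-4 + P\right)\right) = 1 - P^{2} - P \left(-4 + P\right)$)
$- \frac{56804}{t{\left(x{\left(-14 \right)} \right)}} = - \frac{56804}{1 - \left(-14\right)^{2} - - 14 \left(-4 - 14\right)} = - \frac{56804}{1 - 196 - \left(-14\right) \left(-18\right)} = - \frac{56804}{1 - 196 - 252} = - \frac{56804}{-447} = \left(-56804\right) \left(- \frac{1}{447}\right) = \frac{56804}{447}$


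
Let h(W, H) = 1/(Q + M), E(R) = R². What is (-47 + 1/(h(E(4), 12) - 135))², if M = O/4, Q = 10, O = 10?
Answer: 25140005136/11377129 ≈ 2209.7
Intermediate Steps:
M = 5/2 (M = 10/4 = 10*(¼) = 5/2 ≈ 2.5000)
h(W, H) = 2/25 (h(W, H) = 1/(10 + 5/2) = 1/(25/2) = 2/25)
(-47 + 1/(h(E(4), 12) - 135))² = (-47 + 1/(2/25 - 135))² = (-47 + 1/(-3373/25))² = (-47 - 25/3373)² = (-158556/3373)² = 25140005136/11377129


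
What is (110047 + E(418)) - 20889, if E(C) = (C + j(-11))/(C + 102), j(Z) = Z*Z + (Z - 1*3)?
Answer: 9272537/104 ≈ 89159.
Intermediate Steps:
j(Z) = -3 + Z + Z² (j(Z) = Z² + (Z - 3) = Z² + (-3 + Z) = -3 + Z + Z²)
E(C) = (107 + C)/(102 + C) (E(C) = (C + (-3 - 11 + (-11)²))/(C + 102) = (C + (-3 - 11 + 121))/(102 + C) = (C + 107)/(102 + C) = (107 + C)/(102 + C))
(110047 + E(418)) - 20889 = (110047 + (107 + 418)/(102 + 418)) - 20889 = (110047 + 525/520) - 20889 = (110047 + (1/520)*525) - 20889 = (110047 + 105/104) - 20889 = 11444993/104 - 20889 = 9272537/104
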